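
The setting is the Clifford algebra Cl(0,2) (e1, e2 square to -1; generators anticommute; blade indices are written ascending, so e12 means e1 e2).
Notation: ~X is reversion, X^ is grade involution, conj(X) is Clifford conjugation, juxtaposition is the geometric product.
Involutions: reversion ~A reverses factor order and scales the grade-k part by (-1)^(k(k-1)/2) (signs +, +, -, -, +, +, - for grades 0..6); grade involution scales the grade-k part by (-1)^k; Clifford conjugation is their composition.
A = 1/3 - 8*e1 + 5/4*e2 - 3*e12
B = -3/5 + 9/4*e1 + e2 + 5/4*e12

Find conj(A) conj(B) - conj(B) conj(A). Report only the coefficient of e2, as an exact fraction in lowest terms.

first term: 203/10 - 79/80*e1 + 11/3*e2 - 3127/240*e12
second term: 203/10 - 809/80*e1 - 17/6*e2 + 2063/240*e12
Answer: 13/2


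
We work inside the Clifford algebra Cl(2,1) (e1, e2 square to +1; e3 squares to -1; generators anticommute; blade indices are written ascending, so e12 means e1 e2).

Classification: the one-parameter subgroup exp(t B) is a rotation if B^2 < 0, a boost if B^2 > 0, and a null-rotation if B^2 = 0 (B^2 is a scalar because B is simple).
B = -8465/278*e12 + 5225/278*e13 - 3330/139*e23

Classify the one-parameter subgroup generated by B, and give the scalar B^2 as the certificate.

B^2 term by term: the squares give (-8465/278)^2*(e12)^2 + (5225/278)^2*(e13)^2 + (-3330/139)^2*(e23)^2 = 71656225/77284*(-1) + 27300625/77284*(+1) + 11088900/19321*(+1) = 0 (each basis 2-blade squares to minus the product of its generators' squares); cross terms between blades sharing an index anticommute and cancel. So B^2 = 0.
Answer: null-rotation, certificate B^2 = 0. Why this suffices: the scalar 0 survives any versor conjugation, so its sign alone determines the class however B is presented.


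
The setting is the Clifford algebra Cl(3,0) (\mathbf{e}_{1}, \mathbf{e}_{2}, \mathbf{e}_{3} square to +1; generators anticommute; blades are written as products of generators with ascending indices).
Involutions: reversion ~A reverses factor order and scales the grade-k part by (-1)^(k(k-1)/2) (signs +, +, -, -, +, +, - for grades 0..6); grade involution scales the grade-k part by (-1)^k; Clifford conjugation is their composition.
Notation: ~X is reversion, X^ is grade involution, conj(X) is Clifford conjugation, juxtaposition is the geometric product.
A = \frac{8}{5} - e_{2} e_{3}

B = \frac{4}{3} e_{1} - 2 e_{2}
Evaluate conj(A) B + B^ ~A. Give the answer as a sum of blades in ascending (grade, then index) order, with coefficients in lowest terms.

first term: \frac{32}{15} e_{1} - \frac{16}{5} e_{2} + 2 e_{3} + \frac{4}{3} e_{1} e_{2} e_{3}
second term: -\frac{32}{15} e_{1} + \frac{16}{5} e_{2} + 2 e_{3} - \frac{4}{3} e_{1} e_{2} e_{3}
Answer: 4 e_{3}


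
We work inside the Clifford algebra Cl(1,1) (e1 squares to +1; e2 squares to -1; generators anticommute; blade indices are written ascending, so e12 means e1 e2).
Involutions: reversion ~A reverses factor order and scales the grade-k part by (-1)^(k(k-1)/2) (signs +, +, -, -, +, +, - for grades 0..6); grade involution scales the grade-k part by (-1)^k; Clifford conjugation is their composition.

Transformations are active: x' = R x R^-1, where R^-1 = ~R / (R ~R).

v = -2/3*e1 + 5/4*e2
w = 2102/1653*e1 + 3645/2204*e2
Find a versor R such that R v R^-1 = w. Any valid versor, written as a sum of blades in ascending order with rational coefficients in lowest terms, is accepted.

Sketch: the shared square -161/144 makes R = v + w = 1000/1653*e1 + 1600/551*e2 the natural versor; its sandwich fixes that direction, negates (v - w)/2, and sends v to w.
Answer: 1000/1653*e1 + 1600/551*e2


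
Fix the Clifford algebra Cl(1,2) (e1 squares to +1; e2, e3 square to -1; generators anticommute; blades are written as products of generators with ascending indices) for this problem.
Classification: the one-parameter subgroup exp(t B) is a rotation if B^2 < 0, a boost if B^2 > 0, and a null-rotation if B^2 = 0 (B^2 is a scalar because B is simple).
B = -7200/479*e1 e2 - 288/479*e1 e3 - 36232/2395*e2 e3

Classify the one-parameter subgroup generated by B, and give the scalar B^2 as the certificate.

B^2 term by term: the squares give (-7200/479)^2*(e1 e2)^2 + (-288/479)^2*(e1 e3)^2 + (-36232/2395)^2*(e2 e3)^2 = 51840000/229441*(+1) + 82944/229441*(+1) + 1312757824/5736025*(-1) = -64/25 (each basis 2-blade squares to minus the product of its generators' squares); cross terms between blades sharing an index anticommute and cancel. So B^2 = -64/25.
Answer: rotation, certificate B^2 = -64/25. Note: conjugating B changes its blade decomposition but never the scalar B^2 = -64/25, whose sign settles the classification.


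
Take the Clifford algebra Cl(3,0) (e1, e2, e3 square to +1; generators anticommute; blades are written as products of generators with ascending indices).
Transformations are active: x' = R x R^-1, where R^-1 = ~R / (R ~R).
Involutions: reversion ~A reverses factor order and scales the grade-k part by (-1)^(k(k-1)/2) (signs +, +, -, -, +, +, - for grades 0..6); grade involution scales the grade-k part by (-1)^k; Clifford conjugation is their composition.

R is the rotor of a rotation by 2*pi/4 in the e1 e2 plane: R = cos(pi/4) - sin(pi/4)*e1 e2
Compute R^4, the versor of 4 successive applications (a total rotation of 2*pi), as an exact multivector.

Rotor phase runs at HALF the rotation angle; powers of one rotor simply add phase, so after 4 steps in e1 e2 the phase is 4*pi/4 = pi and R^4 = cos(pi) - sin(pi)*e1 e2.
cos(pi) = -1 and sin(pi) = 0, so R^4 = -1. The total rotation 2*pi is 1 full turn, so every vector returns to itself, yet the rotor is -1, on the OTHER sheet of the double cover (an odd number of 2*pi turns).
Answer: -1


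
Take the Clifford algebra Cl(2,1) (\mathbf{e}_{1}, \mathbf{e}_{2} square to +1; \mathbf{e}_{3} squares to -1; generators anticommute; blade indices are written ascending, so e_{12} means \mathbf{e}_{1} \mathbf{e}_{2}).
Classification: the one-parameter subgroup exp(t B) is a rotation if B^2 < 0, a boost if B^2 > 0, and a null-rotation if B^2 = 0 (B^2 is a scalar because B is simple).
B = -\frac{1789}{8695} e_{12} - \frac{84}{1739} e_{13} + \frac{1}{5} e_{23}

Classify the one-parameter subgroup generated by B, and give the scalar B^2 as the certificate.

B^2 term by term: the squares give (-\frac{1789}{8695})^2*(e_{12})^2 + (-\frac{84}{1739})^2*(e_{13})^2 + (\frac{1}{5})^2*(e_{23})^2 = \frac{3200521}{75603025}*(-1) + \frac{7056}{3024121}*(+1) + \frac{1}{25}*(+1) = 0 (each basis 2-blade squares to minus the product of its generators' squares); cross terms between blades sharing an index anticommute and cancel. So B^2 = 0.
Answer: null-rotation, certificate B^2 = 0. The scalar 0 is the complete invariant here: its sign names the subgroup type.


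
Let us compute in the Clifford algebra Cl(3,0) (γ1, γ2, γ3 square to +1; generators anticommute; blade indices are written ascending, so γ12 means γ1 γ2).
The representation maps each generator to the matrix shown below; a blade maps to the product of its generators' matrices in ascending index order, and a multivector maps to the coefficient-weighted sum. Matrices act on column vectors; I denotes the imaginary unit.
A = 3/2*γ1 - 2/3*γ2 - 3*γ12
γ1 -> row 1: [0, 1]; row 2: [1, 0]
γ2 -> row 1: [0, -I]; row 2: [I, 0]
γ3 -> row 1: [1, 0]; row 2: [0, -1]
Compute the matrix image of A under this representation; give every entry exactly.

Bivector images (products of the table entries): rho(γ12) = rho(γ1)rho(γ2) = row 1: [I, 0]; row 2: [0, -I].
M = (3/2)*rho(γ1) + (-2/3)*rho(γ2) + (-3)*rho(γ12), summed entrywise:
Answer: row 1: [-3*I, 3/2 + 2*I/3]; row 2: [3/2 - 2*I/3, 3*I]


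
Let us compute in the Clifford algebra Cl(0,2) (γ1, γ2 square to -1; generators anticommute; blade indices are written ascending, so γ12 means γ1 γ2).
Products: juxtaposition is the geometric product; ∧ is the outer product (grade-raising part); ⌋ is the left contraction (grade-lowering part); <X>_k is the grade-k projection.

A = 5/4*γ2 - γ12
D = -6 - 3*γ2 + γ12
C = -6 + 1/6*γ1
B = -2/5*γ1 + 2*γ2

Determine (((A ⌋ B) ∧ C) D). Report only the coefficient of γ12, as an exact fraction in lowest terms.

step 1: -5/2
step 2: 15 - 5/12*γ1
step 3: -90 + 5/2*γ1 - 535/12*γ2 + 65/4*γ12
Answer: 65/4


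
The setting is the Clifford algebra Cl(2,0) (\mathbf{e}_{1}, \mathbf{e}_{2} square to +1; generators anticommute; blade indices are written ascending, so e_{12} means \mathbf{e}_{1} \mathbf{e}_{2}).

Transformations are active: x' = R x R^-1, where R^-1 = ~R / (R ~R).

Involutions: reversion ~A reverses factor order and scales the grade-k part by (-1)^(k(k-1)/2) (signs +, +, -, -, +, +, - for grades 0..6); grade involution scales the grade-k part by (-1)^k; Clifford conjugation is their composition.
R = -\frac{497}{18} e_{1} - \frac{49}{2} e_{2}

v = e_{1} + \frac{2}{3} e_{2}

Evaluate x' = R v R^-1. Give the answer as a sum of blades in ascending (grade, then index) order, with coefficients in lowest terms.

~R = -\frac{497}{18} e_{1} - \frac{49}{2} e_{2}, and R ~R = \frac{220745}{162}, so R^-1 = ~R / (\frac{220745}{162}).
R v = -\frac{791}{18} + \frac{329}{54} e_{12}
Answer: \frac{3518}{4505} e_{1} + \frac{12347}{13515} e_{2}


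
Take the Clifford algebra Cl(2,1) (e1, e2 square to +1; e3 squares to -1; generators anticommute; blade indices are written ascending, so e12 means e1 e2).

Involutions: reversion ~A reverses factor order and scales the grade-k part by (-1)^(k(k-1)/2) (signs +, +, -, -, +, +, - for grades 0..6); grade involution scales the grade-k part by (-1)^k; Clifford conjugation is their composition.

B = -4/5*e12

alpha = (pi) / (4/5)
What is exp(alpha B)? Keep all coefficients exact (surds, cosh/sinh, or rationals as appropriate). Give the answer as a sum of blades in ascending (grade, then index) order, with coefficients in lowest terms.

B^2 = (-4/5)^2*(e12)^2 = 16/25*(-1) = -16/25 (a basis 2-blade squares to minus the product of its generators' squares).
B^2 = -16/25 — B^2 < 0, so the exponential closes trigonometrically: l = 4/5, alpha*l = pi, so exp(alpha B) = cos(pi) + (sin(pi)/(4/5))*B = -1 + (0)*B.
Answer: -1


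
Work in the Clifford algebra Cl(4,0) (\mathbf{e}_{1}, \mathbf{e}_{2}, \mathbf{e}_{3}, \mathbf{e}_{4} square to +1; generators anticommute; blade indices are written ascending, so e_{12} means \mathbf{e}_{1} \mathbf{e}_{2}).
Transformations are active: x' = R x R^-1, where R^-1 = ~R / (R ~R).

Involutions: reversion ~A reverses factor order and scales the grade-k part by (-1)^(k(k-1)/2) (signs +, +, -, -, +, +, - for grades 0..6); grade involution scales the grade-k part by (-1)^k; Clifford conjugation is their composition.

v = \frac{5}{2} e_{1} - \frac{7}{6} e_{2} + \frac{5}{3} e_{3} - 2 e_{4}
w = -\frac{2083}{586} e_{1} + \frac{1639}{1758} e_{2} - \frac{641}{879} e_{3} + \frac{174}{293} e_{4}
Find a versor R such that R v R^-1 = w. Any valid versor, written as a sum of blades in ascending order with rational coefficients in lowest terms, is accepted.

Construction: equal norms (both \frac{259}{18}) license R = v + w = -\frac{309}{293} e_{1} - \frac{206}{879} e_{2} + \frac{824}{879} e_{3} - \frac{412}{293} e_{4} — nothing changes along that direction, while (v - w)/2 changes sign, so v maps onto w.
Answer: -\frac{309}{293} e_{1} - \frac{206}{879} e_{2} + \frac{824}{879} e_{3} - \frac{412}{293} e_{4}


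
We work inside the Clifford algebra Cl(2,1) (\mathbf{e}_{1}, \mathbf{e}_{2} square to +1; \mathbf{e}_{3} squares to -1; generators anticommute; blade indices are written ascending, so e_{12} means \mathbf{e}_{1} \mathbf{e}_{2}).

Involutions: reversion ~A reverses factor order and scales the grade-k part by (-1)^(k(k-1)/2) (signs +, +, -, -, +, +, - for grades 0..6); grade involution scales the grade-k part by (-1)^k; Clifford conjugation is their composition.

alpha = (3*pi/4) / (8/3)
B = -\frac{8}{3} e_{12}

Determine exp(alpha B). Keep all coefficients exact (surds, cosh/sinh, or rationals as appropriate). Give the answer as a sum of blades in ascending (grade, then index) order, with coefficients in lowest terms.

B^2 = (-\frac{8}{3})^2*(e_{12})^2 = \frac{64}{9}*(-1) = -\frac{64}{9} (a basis 2-blade squares to minus the product of its generators' squares).
B^2 = -\frac{64}{9} — circular case — the even/odd split gives cos and sin: l = \frac{8}{3}, alpha*l = \frac{3 \pi}{4}, so exp(alpha B) = cos(\frac{3 \pi}{4}) + (sin(\frac{3 \pi}{4})/(\frac{8}{3}))*B = - \frac{\sqrt{2}}{2} + (\frac{3 \sqrt{2}}{16})*B.
Answer: - \frac{\sqrt{2}}{2} - \frac{\sqrt{2}}{2} e_{12}


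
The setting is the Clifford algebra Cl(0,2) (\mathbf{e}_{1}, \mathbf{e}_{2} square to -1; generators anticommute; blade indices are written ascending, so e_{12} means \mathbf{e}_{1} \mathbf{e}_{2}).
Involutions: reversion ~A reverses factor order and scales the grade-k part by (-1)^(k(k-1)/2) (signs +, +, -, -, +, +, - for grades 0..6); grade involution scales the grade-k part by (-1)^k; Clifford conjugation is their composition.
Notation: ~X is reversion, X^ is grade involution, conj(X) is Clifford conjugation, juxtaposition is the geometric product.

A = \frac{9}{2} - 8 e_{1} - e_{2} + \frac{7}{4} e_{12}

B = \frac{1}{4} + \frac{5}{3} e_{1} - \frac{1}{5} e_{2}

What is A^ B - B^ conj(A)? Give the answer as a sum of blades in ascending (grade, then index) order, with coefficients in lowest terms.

first term: -\frac{1441}{120} + \frac{197}{20} e_{1} + \frac{34}{15} e_{2} - \frac{679}{240} e_{12}
second term: \frac{1711}{120} - \frac{117}{20} e_{1} - \frac{53}{30} e_{2} - \frac{889}{240} e_{12}
Answer: -\frac{394}{15} + \frac{157}{10} e_{1} + \frac{121}{30} e_{2} + \frac{7}{8} e_{12}


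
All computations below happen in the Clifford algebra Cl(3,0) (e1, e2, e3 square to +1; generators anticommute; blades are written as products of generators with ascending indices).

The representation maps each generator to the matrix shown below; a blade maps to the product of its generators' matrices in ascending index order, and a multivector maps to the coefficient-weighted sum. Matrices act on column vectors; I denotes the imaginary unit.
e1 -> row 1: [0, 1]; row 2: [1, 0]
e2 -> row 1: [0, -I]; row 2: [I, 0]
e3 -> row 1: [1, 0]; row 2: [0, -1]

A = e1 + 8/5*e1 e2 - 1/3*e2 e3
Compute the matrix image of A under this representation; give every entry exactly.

Bivector images (products of the table entries): rho(e1 e2) = rho(e1)rho(e2) = row 1: [I, 0]; row 2: [0, -I]; rho(e2 e3) = rho(e2)rho(e3) = row 1: [0, I]; row 2: [I, 0].
M = (1)*rho(e1) + (8/5)*rho(e1 e2) + (-1/3)*rho(e2 e3), summed entrywise:
Answer: row 1: [8*I/5, 1 - I/3]; row 2: [1 - I/3, -8*I/5]


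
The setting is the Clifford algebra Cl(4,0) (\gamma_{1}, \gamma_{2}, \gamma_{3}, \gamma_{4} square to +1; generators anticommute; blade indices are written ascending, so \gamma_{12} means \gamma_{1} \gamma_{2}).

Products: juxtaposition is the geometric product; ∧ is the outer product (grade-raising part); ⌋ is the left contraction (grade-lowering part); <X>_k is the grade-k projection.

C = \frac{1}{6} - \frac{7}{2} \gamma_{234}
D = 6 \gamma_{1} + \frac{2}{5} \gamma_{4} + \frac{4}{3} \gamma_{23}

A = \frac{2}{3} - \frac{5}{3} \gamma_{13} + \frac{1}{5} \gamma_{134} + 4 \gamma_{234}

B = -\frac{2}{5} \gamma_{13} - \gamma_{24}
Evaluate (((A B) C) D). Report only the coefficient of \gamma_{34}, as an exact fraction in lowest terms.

step 1: -\frac{2}{3} - 4 \gamma_{3} + \frac{2}{25} \gamma_{4} - \frac{4}{15} \gamma_{13} - \frac{2}{3} \gamma_{24} - \frac{1}{5} \gamma_{123} - \frac{8}{5} \gamma_{124} - \frac{5}{3} \gamma_{1234}
step 2: -\frac{1}{9} - \frac{35}{6} \gamma_{1} + \frac{5}{3} \gamma_{3} + \frac{1}{75} \gamma_{4} + \frac{50}{9} \gamma_{13} - \frac{7}{10} \gamma_{14} - \frac{7}{25} \gamma_{23} - \frac{127}{9} \gamma_{24} - \frac{1}{30} \gamma_{123} - \frac{6}{5} \gamma_{124} + \frac{7}{3} \gamma_{234} - \frac{5}{18} \gamma_{1234}
step 3: -\frac{12983}{375} - \frac{203}{225} \gamma_{1} - \frac{118}{15} \gamma_{2} - \frac{100}{3} \gamma_{3} + \frac{47}{45} \gamma_{4} - \frac{5324}{675} \gamma_{12} - 10 \gamma_{13} - \frac{1379}{675} \gamma_{14} + \frac{79}{135} \gamma_{23} - \frac{36}{5} \gamma_{24} - \frac{490}{27} \gamma_{34} - \frac{2153}{225} \gamma_{123} - \frac{254}{3} \gamma_{124} + \frac{28}{45} \gamma_{134} + \frac{1769}{1125} \gamma_{234} - \frac{1121}{75} \gamma_{1234}
Answer: -\frac{490}{27}


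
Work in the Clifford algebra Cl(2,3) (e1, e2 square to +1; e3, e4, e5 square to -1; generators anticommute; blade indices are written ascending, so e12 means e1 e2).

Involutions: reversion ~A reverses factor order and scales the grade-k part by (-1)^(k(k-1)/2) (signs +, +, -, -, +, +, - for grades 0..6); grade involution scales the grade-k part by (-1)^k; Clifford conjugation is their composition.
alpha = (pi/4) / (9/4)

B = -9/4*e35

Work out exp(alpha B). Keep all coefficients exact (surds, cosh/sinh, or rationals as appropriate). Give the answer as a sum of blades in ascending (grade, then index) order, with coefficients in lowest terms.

B^2 = (-9/4)^2*(e35)^2 = 81/16*(-1) = -81/16 (a basis 2-blade squares to minus the product of its generators' squares).
B^2 = -81/16 — the series telescopes trigonometrically here: l = 9/4, alpha*l = pi/4, so exp(alpha B) = cos(pi/4) + (sin(pi/4)/(9/4))*B = sqrt(2)/2 + (2*sqrt(2)/9)*B.
Answer: sqrt(2)/2 - sqrt(2)/2*e35


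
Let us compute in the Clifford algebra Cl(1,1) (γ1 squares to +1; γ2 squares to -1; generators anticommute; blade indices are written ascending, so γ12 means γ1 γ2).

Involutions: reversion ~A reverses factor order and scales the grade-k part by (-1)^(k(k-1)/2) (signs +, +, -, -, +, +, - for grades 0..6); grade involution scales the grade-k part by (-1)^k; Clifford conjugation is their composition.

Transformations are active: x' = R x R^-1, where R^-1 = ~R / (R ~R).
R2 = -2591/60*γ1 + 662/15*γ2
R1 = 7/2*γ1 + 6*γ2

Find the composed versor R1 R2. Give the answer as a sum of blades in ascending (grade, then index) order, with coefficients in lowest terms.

Distribute over the terms of R1 (each basis-blade product reordered to ascending indices, repeated generators contracted through their squares):
(7/2*γ1) R2 = -18137/120 + 2317/15*γ12
(6*γ2) R2 = -1324/5 + 2591/10*γ12
Summing the partial products and collecting blades:
Answer: -49913/120 + 12407/30*γ12


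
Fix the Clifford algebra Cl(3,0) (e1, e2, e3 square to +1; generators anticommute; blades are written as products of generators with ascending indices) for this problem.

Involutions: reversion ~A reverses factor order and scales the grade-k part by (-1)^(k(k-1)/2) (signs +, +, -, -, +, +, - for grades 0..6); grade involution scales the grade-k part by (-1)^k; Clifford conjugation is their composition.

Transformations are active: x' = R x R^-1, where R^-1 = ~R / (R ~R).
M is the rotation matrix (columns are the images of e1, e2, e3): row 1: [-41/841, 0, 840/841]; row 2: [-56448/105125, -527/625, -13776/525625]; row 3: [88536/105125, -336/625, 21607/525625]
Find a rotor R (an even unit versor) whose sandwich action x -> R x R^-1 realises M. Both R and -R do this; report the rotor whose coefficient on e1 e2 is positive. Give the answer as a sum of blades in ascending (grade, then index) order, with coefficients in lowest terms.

Method: write R = a + b12*e1 e2 + b13*e1 e3 + b23*e2 e3 with a^2 + b12^2 + b13^2 + b23^2 = 1 (so R^-1 = ~R). Expanding the columns R e_j ~R gives tr M = 4a^2 - 1 and, from the antisymmetric part, M21 - M12 = -4a*b12, M13 - M31 = 4a*b13, M32 - M23 = -4a*b23.
Here tr M = -17889/21025, so a^2 = (1 + tr M)/4 = 784/21025 and a = ±28/145. Taking a = 28/145: M21 - M12 = -56448/105125, M13 - M31 = 16464/105125, M32 - M23 = -10752/21025, giving b12 = 504/725, b13 = 147/725, b23 = 96/145, i.e. R = 28/145 + 504/725*e1 e2 + 147/725*e1 e3 + 96/145*e2 e3.
Its e1 e2 coefficient is already positive.
Answer: 28/145 + 504/725*e1 e2 + 147/725*e1 e3 + 96/145*e2 e3. Uniqueness: Spin(3) -> SO(3) maps R and -R to the same rotation of trace -17889/21025; fixing the sign of the e1 e2 coefficient removes the ambiguity.


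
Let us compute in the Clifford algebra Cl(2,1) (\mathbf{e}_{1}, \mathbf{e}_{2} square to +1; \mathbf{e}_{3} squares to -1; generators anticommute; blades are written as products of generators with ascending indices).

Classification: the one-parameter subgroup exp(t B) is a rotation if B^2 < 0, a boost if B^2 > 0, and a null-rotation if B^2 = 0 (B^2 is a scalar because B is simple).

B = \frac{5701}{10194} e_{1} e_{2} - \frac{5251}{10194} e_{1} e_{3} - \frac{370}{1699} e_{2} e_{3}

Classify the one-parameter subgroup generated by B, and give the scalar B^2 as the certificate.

B^2 term by term: the squares give (\frac{5701}{10194})^2*(e_{1} e_{2})^2 + (-\frac{5251}{10194})^2*(e_{1} e_{3})^2 + (-\frac{370}{1699})^2*(e_{2} e_{3})^2 = \frac{32501401}{103917636}*(-1) + \frac{27573001}{103917636}*(+1) + \frac{136900}{2886601}*(+1) = 0 (each basis 2-blade squares to minus the product of its generators' squares); cross terms between blades sharing an index anticommute and cancel. So B^2 = 0.
Answer: null-rotation, certificate B^2 = 0. Note: conjugating B changes its blade decomposition but never the scalar B^2 = 0, whose sign settles the classification.


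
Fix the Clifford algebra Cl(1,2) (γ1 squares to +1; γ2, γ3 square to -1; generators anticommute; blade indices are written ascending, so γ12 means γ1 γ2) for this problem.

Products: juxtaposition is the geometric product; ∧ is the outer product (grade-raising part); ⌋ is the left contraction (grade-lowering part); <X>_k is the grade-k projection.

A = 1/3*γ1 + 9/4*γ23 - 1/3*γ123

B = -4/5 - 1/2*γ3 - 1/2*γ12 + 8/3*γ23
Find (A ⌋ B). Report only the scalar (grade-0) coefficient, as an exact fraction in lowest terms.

step 1: -6 - 1/6*γ2
Answer: -6


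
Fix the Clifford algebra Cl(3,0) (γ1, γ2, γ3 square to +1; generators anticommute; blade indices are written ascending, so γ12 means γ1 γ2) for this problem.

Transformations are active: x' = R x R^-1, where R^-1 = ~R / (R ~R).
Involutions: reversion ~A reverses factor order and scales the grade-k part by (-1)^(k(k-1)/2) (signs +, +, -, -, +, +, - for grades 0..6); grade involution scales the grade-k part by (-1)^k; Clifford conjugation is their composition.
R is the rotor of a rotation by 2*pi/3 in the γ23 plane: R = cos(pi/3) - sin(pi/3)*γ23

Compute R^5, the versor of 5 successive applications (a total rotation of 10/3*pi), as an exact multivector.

The rotor phase is half the rotation angle and phases add under composition, so 5 steps in the γ23 plane accumulate phase 5*(pi/3) = 5*pi/3: R^5 = cos(5*pi/3) - sin(5*pi/3)*γ23.
cos(5*pi/3) = 1/2 and sin(5*pi/3) = -sqrt(3)/2, so R^5 = 1/2 + sqrt(3)/2*γ23. The net rotation is 4/3*pi (after discarding 1 full turn, each of which contributes a factor -1 to the rotor); the rotor keeps the half-angle phase exactly.
Answer: 1/2 + sqrt(3)/2*γ23


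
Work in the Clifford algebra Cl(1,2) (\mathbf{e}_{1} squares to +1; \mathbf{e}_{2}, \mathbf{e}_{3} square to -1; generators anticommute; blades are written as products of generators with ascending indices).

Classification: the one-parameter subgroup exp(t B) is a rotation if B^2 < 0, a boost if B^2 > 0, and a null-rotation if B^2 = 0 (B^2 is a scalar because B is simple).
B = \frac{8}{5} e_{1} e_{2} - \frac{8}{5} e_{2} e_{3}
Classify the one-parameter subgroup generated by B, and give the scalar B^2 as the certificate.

B^2 term by term: the squares give (\frac{8}{5})^2*(e_{1} e_{2})^2 + (-\frac{8}{5})^2*(e_{2} e_{3})^2 = \frac{64}{25}*(+1) + \frac{64}{25}*(-1) = 0 (each basis 2-blade squares to minus the product of its generators' squares); cross terms between blades sharing an index anticommute and cancel. So B^2 = 0.
Answer: null-rotation, certificate B^2 = 0. The invariant at work: B^2 = 0 is unchanged by conjugation, hence its sign classifies the subgroup whatever basis B is written in.


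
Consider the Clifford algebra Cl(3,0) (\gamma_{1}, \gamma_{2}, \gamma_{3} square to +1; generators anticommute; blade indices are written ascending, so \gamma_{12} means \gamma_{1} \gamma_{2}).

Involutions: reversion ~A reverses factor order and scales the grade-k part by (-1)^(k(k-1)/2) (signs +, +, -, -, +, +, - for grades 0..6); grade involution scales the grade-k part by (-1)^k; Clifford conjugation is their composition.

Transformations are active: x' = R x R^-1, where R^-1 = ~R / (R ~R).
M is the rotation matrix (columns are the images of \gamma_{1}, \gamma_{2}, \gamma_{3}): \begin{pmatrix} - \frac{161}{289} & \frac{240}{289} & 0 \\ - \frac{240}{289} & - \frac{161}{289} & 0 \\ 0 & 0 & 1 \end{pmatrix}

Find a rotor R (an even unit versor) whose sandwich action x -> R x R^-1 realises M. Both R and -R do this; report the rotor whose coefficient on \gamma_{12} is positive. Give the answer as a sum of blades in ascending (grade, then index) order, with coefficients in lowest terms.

Method: write R = a + b12*\gamma_{12} + b13*\gamma_{13} + b23*\gamma_{23} with a^2 + b12^2 + b13^2 + b23^2 = 1 (so R^-1 = ~R). Expanding the columns R e_j ~R gives tr M = 4a^2 - 1 and, from the antisymmetric part, M21 - M12 = -4a*b12, M13 - M31 = 4a*b13, M32 - M23 = -4a*b23.
Here tr M = -\frac{33}{289}, so a^2 = (1 + tr M)/4 = \frac{64}{289} and a = ±\frac{8}{17}. Taking a = \frac{8}{17}: M21 - M12 = -\frac{480}{289}, M13 - M31 = 0, M32 - M23 = 0, giving b12 = \frac{15}{17}, b13 = 0, b23 = 0, i.e. R = \frac{8}{17} + \frac{15}{17} \gamma_{12}.
Its \gamma_{12} coefficient is already positive.
Answer: \frac{8}{17} + \frac{15}{17} \gamma_{12}. Recall the cover is two-to-one: with M of trace -\frac{33}{289}, both preimages act alike, and the stated \gamma_{12} sign chooses the sheet.


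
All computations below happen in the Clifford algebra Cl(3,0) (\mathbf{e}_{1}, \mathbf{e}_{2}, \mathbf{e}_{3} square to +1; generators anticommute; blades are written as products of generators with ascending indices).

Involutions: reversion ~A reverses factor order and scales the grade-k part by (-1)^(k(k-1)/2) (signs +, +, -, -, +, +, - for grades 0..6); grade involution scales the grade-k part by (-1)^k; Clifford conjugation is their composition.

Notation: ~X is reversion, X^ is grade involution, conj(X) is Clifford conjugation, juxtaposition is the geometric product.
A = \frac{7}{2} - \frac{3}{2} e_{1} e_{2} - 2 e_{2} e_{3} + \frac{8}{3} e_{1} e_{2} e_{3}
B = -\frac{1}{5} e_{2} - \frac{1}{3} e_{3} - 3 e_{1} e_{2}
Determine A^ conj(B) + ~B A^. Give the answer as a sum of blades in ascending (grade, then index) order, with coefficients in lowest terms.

first term: \frac{9}{2} - \frac{3}{10} e_{1} + \frac{1}{30} e_{2} + \frac{287}{30} e_{3} + \frac{173}{18} e_{1} e_{2} + \frac{98}{15} e_{1} e_{3} - \frac{1}{2} e_{1} e_{2} e_{3}
second term: \frac{9}{2} - \frac{3}{10} e_{1} - \frac{41}{30} e_{2} + \frac{217}{30} e_{3} + \frac{205}{18} e_{1} e_{2} - \frac{98}{15} e_{1} e_{3} + \frac{1}{2} e_{1} e_{2} e_{3}
Answer: 9 - \frac{3}{5} e_{1} - \frac{4}{3} e_{2} + \frac{84}{5} e_{3} + 21 e_{1} e_{2}


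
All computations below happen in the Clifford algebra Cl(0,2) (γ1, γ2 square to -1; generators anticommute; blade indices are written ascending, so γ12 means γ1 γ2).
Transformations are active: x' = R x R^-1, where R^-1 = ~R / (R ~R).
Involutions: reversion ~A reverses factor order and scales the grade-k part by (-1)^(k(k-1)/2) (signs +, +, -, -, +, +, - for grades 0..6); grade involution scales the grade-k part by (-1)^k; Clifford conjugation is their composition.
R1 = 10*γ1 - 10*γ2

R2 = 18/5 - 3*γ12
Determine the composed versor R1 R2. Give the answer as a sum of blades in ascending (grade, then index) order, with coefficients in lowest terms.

Distribute over the terms of R1 (each basis-blade product reordered to ascending indices, repeated generators contracted through their squares):
(10*γ1) R2 = 36*γ1 + 30*γ2
(-10*γ2) R2 = 30*γ1 - 36*γ2
Summing the partial products and collecting blades:
Answer: 66*γ1 - 6*γ2


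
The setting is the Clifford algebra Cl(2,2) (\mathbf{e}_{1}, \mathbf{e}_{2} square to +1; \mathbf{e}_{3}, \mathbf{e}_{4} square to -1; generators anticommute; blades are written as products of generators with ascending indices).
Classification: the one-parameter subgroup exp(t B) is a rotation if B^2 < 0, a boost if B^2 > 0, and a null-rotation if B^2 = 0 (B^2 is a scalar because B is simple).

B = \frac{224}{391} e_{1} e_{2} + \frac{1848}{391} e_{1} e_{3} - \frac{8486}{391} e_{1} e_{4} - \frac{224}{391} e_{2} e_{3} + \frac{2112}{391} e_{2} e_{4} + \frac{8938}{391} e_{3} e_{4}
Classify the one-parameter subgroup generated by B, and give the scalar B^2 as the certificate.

B^2 term by term: the squares give (\frac{224}{391})^2*(e_{1} e_{2})^2 + (\frac{1848}{391})^2*(e_{1} e_{3})^2 + (-\frac{8486}{391})^2*(e_{1} e_{4})^2 + (-\frac{224}{391})^2*(e_{2} e_{3})^2 + (\frac{2112}{391})^2*(e_{2} e_{4})^2 + (\frac{8938}{391})^2*(e_{3} e_{4})^2 = \frac{50176}{152881}*(-1) + \frac{3415104}{152881}*(+1) + \frac{72012196}{152881}*(+1) + \frac{50176}{152881}*(+1) + \frac{4460544}{152881}*(+1) + \frac{79887844}{152881}*(-1) = 0 (each basis 2-blade squares to minus the product of its generators' squares); cross terms between blades sharing an index anticommute and cancel; the commuting (index-disjoint) pairs give grade-4 terms 2*c*c'*(blade product), which cancel blade by blade — e_{1} e_{2} e_{3} e_{4}: \frac{4004224}{152881} - \frac{7805952}{152881} + \frac{3801728}{152881} = 0 — confirming B is simple. So B^2 = 0.
Answer: null-rotation, certificate B^2 = 0. The class reads off the invariant scalar 0 directly.


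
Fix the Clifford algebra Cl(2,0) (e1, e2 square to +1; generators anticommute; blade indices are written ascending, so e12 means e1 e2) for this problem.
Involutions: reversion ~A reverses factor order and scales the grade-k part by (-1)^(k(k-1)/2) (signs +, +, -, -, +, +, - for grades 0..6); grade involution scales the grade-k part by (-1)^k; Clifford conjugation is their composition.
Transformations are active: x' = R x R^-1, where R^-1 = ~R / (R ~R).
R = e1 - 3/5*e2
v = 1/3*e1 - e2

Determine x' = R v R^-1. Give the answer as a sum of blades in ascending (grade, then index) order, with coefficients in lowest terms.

~R = e1 - 3/5*e2, and R ~R = 34/25, so R^-1 = ~R / (34/25).
R v = 14/15 - 4/5*e12
Answer: 53/51*e1 + 3/17*e2


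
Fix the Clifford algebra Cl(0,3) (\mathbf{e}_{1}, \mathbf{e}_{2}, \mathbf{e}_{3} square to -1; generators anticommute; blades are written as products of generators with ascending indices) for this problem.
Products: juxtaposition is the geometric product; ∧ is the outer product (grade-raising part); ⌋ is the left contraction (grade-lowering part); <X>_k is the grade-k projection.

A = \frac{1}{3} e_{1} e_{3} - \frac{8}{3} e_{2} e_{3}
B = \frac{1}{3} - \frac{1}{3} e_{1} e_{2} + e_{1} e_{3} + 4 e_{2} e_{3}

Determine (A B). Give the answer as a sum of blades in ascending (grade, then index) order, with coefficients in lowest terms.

step 1: \frac{31}{3} + 4 e_{1} e_{2} + e_{1} e_{3} - \frac{7}{9} e_{2} e_{3}
Answer: \frac{31}{3} + 4 e_{1} e_{2} + e_{1} e_{3} - \frac{7}{9} e_{2} e_{3}


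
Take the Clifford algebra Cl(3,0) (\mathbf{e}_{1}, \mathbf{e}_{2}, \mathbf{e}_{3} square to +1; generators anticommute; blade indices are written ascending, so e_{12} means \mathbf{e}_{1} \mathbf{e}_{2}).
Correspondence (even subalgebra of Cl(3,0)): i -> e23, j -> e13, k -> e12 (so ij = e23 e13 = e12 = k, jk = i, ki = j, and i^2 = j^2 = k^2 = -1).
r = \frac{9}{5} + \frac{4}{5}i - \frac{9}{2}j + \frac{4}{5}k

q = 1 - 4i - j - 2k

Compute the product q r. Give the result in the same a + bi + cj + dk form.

In blades: q = 1 - 2 e_{12} - e_{13} - 4 e_{23}, r = \frac{9}{5} + \frac{4}{5} e_{12} - \frac{9}{2} e_{13} + \frac{4}{5} e_{23}.
Distribute q over r term by term (generator squares from the signature, products reordered to ascending indices): (1)*r = \frac{9}{5} + \frac{4}{5} e_{12} - \frac{9}{2} e_{13} + \frac{4}{5} e_{23}; (-2 e_{12})*r = \frac{8}{5} - \frac{18}{5} e_{12} - \frac{8}{5} e_{13} - 9 e_{23}; (-e_{13})*r = -\frac{9}{2} + \frac{4}{5} e_{12} - \frac{9}{5} e_{13} - \frac{4}{5} e_{23}; (-4 e_{23})*r = \frac{16}{5} + 18 e_{12} + \frac{16}{5} e_{13} - \frac{36}{5} e_{23}.
Sum: \frac{21}{10} + 16 e_{12} - \frac{47}{10} e_{13} - \frac{81}{5} e_{23}; translating back through the correspondence:
Answer: \frac{21}{10} - \frac{81}{5}i - \frac{47}{10}j + 16k


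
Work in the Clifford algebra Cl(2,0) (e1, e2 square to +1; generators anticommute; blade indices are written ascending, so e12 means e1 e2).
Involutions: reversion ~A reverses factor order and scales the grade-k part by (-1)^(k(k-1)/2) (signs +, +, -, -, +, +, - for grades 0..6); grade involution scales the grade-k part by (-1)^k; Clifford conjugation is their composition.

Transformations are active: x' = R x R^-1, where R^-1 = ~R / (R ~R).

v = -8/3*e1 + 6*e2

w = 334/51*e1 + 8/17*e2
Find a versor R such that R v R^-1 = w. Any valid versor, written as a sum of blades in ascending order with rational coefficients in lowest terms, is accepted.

A norm check does it: q(v) = q(w) = 388/9, hence R = v + w = 66/17*e1 + 110/17*e2 realises the map — parallel part kept, (v - w)/2 negated, v carried to w.
Answer: 66/17*e1 + 110/17*e2


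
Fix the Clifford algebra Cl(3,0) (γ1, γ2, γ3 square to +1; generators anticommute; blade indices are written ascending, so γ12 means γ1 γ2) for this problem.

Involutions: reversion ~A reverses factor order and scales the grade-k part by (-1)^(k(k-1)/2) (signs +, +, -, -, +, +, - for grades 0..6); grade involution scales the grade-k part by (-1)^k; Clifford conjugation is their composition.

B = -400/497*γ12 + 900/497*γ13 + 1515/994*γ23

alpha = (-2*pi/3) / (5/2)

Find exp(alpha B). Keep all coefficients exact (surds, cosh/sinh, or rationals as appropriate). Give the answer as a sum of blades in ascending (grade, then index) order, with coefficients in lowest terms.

B^2 term by term: the squares give (-400/497)^2*(γ12)^2 + (900/497)^2*(γ13)^2 + (1515/994)^2*(γ23)^2 = 160000/247009*(-1) + 810000/247009*(-1) + 2295225/988036*(-1) = -25/4 (each basis 2-blade squares to minus the product of its generators' squares); cross terms between blades sharing an index anticommute and cancel. So B^2 = -25/4.
B^2 = -25/4 — B^2 < 0, so the exponential closes trigonometrically: l = 5/2, alpha*l = -2*pi/3, so exp(alpha B) = cos(-2*pi/3) + (sin(-2*pi/3)/(5/2))*B = -1/2 + (-sqrt(3)/5)*B.
Answer: -1/2 + 80*sqrt(3)/497*γ12 - 180*sqrt(3)/497*γ13 - 303*sqrt(3)/994*γ23


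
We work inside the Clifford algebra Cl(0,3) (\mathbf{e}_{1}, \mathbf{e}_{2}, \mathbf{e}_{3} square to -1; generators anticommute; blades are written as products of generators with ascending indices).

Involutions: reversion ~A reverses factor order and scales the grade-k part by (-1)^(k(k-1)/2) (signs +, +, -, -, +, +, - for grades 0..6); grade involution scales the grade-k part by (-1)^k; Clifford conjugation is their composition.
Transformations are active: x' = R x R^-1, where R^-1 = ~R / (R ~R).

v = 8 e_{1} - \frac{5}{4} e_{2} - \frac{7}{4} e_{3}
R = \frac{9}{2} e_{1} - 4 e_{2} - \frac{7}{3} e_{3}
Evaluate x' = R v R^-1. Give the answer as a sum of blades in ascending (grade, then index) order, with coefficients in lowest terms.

~R = \frac{9}{2} e_{1} - 4 e_{2} - \frac{7}{3} e_{3}, and R ~R = -\frac{1501}{36}, so R^-1 = ~R / (-\frac{1501}{36}).
R v = -\frac{541}{12} + \frac{211}{8} e_{1} e_{2} + \frac{259}{24} e_{1} e_{3} + \frac{49}{12} e_{2} e_{3}
Answer: \frac{2599}{1501} e_{1} - \frac{44431}{6004} e_{2} - \frac{19789}{6004} e_{3}


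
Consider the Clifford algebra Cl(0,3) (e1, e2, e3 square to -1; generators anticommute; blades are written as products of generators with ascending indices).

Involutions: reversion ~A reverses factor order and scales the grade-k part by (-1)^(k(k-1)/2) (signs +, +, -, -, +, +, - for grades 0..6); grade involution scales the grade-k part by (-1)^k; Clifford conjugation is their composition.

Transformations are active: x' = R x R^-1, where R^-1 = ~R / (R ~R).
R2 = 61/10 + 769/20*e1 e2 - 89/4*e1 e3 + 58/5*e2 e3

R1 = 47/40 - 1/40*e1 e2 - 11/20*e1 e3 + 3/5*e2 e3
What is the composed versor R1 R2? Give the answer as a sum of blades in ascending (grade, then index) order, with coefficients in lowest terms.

Distribute over the terms of R1 (each basis-blade product reordered to ascending indices, repeated generators contracted through their squares):
(47/40) R2 = 2867/400 + 36143/800*e1 e2 - 4183/160*e1 e3 + 1363/100*e2 e3
(-1/40*e1 e2) R2 = 769/800 - 61/400*e1 e2 + 29/100*e1 e3 + 89/160*e2 e3
(-11/20*e1 e3) R2 = -979/80 - 319/50*e1 e2 - 671/200*e1 e3 + 8459/400*e2 e3
(3/5*e2 e3) R2 = -174/25 + 267/20*e1 e2 + 2307/100*e1 e3 + 183/50*e2 e3
Summing the partial products and collecting blades:
Answer: -1771/160 + 41597/800*e1 e2 - 4911/800*e1 e3 + 6239/160*e2 e3


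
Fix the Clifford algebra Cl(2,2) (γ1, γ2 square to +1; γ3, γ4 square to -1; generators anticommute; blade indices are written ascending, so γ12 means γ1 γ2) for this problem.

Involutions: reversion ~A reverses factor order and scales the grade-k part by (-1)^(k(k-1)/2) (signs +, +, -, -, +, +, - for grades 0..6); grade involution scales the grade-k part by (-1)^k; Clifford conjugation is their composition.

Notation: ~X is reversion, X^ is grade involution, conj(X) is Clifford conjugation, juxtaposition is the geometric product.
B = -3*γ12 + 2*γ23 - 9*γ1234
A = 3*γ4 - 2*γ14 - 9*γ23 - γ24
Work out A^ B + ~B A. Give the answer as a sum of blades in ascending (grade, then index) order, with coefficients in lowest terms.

first term: -18 - 36*γ13 + 78*γ14 + 18*γ23 + 6*γ24 - 2*γ34 + 27*γ123 + 9*γ124 - 6*γ234 - 4*γ1234
second term: 18 - 36*γ13 + 78*γ14 + 18*γ23 + 6*γ24 - 2*γ34 + 27*γ123 + 9*γ124 - 6*γ234 + 4*γ1234
Answer: -72*γ13 + 156*γ14 + 36*γ23 + 12*γ24 - 4*γ34 + 54*γ123 + 18*γ124 - 12*γ234


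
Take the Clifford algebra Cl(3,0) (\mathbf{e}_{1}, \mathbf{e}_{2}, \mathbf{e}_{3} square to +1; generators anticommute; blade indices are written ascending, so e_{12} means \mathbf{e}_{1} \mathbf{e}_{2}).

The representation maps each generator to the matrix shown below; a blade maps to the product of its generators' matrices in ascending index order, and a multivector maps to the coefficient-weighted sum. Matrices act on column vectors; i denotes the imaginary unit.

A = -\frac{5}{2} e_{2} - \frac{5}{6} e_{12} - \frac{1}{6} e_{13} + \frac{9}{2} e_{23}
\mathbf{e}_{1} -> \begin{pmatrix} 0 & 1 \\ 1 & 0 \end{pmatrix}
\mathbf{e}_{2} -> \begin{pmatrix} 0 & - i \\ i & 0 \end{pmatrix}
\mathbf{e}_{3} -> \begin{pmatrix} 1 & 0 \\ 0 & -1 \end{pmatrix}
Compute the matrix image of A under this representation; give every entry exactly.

Bivector images (products of the table entries): rho(e_{12}) = rho(\mathbf{e}_{1})rho(\mathbf{e}_{2}) = \begin{pmatrix} i & 0 \\ 0 & - i \end{pmatrix}; rho(e_{13}) = rho(\mathbf{e}_{1})rho(\mathbf{e}_{3}) = \begin{pmatrix} 0 & -1 \\ 1 & 0 \end{pmatrix}; rho(e_{23}) = rho(\mathbf{e}_{2})rho(\mathbf{e}_{3}) = \begin{pmatrix} 0 & i \\ i & 0 \end{pmatrix}.
M = (-\frac{5}{2})*rho(e_{2}) + (-\frac{5}{6})*rho(e_{12}) + (-\frac{1}{6})*rho(e_{13}) + (\frac{9}{2})*rho(e_{23}), summed entrywise:
Answer: \begin{pmatrix} - \frac{5 i}{6} & \frac{1}{6} + 7 i \\ - \frac{1}{6} + 2 i & \frac{5 i}{6} \end{pmatrix}


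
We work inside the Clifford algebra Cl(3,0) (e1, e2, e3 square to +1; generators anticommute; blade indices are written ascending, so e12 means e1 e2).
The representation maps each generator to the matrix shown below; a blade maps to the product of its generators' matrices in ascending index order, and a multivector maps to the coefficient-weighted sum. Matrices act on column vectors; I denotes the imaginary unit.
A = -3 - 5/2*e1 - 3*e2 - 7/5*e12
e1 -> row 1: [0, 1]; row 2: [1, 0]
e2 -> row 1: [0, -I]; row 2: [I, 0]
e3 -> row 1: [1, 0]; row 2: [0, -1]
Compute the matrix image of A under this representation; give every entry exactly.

Bivector images (products of the table entries): rho(e12) = rho(e1)rho(e2) = row 1: [I, 0]; row 2: [0, -I].
M = (-3)*1 + (-5/2)*rho(e1) + (-3)*rho(e2) + (-7/5)*rho(e12), summed entrywise (1 is the identity matrix):
Answer: row 1: [-3 - 7*I/5, -5/2 + 3*I]; row 2: [-5/2 - 3*I, -3 + 7*I/5]
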